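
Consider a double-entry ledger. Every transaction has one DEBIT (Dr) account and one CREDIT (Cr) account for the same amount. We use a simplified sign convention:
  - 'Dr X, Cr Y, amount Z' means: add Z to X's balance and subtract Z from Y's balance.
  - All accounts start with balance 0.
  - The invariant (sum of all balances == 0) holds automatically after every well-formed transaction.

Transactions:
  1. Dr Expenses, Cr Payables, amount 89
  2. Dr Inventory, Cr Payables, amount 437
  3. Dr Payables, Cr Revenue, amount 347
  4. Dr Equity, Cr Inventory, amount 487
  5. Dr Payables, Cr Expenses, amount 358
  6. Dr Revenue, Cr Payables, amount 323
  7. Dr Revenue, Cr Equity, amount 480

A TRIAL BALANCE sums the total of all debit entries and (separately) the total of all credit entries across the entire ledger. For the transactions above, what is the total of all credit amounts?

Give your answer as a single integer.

Txn 1: credit+=89
Txn 2: credit+=437
Txn 3: credit+=347
Txn 4: credit+=487
Txn 5: credit+=358
Txn 6: credit+=323
Txn 7: credit+=480
Total credits = 2521

Answer: 2521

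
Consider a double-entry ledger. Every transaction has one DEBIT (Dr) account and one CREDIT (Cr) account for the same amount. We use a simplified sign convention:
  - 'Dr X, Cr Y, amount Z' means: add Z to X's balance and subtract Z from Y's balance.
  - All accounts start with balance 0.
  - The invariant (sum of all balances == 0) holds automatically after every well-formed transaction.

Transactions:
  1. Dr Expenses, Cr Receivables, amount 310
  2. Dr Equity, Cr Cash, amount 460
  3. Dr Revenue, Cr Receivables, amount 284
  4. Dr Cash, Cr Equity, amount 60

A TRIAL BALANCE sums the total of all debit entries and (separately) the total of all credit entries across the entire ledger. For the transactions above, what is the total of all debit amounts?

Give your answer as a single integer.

Answer: 1114

Derivation:
Txn 1: debit+=310
Txn 2: debit+=460
Txn 3: debit+=284
Txn 4: debit+=60
Total debits = 1114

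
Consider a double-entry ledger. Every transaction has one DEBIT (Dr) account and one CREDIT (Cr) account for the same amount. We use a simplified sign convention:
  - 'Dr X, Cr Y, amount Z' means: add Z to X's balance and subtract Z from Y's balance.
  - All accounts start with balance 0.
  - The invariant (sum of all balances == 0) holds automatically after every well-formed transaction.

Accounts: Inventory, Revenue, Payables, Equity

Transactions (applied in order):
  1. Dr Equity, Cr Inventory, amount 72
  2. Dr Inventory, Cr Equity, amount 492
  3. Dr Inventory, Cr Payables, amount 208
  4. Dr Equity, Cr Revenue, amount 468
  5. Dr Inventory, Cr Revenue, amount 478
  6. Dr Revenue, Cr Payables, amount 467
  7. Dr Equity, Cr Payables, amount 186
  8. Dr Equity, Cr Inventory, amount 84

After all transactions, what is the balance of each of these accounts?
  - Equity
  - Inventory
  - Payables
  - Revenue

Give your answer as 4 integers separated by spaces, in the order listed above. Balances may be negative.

After txn 1 (Dr Equity, Cr Inventory, amount 72): Equity=72 Inventory=-72
After txn 2 (Dr Inventory, Cr Equity, amount 492): Equity=-420 Inventory=420
After txn 3 (Dr Inventory, Cr Payables, amount 208): Equity=-420 Inventory=628 Payables=-208
After txn 4 (Dr Equity, Cr Revenue, amount 468): Equity=48 Inventory=628 Payables=-208 Revenue=-468
After txn 5 (Dr Inventory, Cr Revenue, amount 478): Equity=48 Inventory=1106 Payables=-208 Revenue=-946
After txn 6 (Dr Revenue, Cr Payables, amount 467): Equity=48 Inventory=1106 Payables=-675 Revenue=-479
After txn 7 (Dr Equity, Cr Payables, amount 186): Equity=234 Inventory=1106 Payables=-861 Revenue=-479
After txn 8 (Dr Equity, Cr Inventory, amount 84): Equity=318 Inventory=1022 Payables=-861 Revenue=-479

Answer: 318 1022 -861 -479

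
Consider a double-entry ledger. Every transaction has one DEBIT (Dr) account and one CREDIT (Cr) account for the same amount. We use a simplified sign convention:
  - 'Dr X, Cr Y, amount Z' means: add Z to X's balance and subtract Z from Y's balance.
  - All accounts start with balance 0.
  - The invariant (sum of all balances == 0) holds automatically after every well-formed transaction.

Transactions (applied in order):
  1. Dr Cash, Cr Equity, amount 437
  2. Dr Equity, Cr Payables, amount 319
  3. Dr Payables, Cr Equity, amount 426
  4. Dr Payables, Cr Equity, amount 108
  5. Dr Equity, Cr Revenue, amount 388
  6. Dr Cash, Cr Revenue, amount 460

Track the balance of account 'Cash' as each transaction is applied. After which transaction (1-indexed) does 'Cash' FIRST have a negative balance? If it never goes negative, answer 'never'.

Answer: never

Derivation:
After txn 1: Cash=437
After txn 2: Cash=437
After txn 3: Cash=437
After txn 4: Cash=437
After txn 5: Cash=437
After txn 6: Cash=897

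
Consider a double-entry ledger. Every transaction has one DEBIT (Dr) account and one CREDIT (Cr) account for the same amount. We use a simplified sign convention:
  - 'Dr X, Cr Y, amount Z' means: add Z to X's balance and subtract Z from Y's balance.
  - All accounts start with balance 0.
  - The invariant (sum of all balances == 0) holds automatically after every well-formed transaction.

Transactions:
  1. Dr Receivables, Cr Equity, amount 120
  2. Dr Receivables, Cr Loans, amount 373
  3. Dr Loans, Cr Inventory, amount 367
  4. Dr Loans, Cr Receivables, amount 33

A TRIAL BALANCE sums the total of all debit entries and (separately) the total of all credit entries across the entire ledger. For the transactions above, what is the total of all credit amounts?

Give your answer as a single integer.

Answer: 893

Derivation:
Txn 1: credit+=120
Txn 2: credit+=373
Txn 3: credit+=367
Txn 4: credit+=33
Total credits = 893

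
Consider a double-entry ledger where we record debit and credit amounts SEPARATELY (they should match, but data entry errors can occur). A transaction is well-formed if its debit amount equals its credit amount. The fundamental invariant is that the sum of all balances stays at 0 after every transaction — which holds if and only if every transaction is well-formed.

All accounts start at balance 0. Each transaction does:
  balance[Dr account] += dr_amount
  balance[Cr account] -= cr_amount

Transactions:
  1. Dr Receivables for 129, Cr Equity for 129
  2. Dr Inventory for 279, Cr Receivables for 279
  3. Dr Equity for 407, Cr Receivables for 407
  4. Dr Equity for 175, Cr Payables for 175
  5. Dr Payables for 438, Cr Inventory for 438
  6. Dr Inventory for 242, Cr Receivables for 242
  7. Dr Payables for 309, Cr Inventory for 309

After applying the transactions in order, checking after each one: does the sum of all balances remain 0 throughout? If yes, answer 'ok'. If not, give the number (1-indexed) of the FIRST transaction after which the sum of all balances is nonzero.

After txn 1: dr=129 cr=129 sum_balances=0
After txn 2: dr=279 cr=279 sum_balances=0
After txn 3: dr=407 cr=407 sum_balances=0
After txn 4: dr=175 cr=175 sum_balances=0
After txn 5: dr=438 cr=438 sum_balances=0
After txn 6: dr=242 cr=242 sum_balances=0
After txn 7: dr=309 cr=309 sum_balances=0

Answer: ok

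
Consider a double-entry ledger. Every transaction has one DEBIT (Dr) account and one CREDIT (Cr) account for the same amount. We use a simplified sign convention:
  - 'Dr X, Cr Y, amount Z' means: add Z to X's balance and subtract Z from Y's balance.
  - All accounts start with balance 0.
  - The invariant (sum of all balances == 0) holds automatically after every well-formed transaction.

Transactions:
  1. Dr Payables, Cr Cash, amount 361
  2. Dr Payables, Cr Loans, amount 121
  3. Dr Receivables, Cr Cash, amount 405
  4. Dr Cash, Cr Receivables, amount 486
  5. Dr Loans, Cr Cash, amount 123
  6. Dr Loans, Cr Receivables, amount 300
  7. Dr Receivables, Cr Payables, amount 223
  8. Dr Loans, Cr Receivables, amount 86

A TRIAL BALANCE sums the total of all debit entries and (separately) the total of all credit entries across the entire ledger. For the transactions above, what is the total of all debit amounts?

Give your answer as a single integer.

Answer: 2105

Derivation:
Txn 1: debit+=361
Txn 2: debit+=121
Txn 3: debit+=405
Txn 4: debit+=486
Txn 5: debit+=123
Txn 6: debit+=300
Txn 7: debit+=223
Txn 8: debit+=86
Total debits = 2105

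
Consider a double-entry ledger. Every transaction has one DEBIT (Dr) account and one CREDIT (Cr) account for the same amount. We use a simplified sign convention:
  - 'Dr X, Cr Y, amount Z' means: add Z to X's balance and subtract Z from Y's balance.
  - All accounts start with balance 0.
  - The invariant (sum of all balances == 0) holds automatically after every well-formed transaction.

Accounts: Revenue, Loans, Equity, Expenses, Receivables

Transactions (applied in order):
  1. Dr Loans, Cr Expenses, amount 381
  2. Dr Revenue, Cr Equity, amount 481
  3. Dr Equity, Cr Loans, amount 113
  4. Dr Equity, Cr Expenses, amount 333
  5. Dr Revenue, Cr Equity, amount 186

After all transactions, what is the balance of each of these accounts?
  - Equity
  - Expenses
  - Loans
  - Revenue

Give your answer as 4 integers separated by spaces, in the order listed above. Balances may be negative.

Answer: -221 -714 268 667

Derivation:
After txn 1 (Dr Loans, Cr Expenses, amount 381): Expenses=-381 Loans=381
After txn 2 (Dr Revenue, Cr Equity, amount 481): Equity=-481 Expenses=-381 Loans=381 Revenue=481
After txn 3 (Dr Equity, Cr Loans, amount 113): Equity=-368 Expenses=-381 Loans=268 Revenue=481
After txn 4 (Dr Equity, Cr Expenses, amount 333): Equity=-35 Expenses=-714 Loans=268 Revenue=481
After txn 5 (Dr Revenue, Cr Equity, amount 186): Equity=-221 Expenses=-714 Loans=268 Revenue=667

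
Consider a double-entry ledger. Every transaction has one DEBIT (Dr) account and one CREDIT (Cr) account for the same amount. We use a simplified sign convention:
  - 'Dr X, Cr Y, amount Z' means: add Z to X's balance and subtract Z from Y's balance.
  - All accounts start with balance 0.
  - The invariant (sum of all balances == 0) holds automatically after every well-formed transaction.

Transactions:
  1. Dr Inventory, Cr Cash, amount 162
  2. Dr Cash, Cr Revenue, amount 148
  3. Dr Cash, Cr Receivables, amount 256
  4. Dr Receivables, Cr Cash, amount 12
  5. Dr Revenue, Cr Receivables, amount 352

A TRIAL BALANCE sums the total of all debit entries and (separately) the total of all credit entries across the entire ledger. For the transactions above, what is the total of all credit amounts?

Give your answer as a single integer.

Txn 1: credit+=162
Txn 2: credit+=148
Txn 3: credit+=256
Txn 4: credit+=12
Txn 5: credit+=352
Total credits = 930

Answer: 930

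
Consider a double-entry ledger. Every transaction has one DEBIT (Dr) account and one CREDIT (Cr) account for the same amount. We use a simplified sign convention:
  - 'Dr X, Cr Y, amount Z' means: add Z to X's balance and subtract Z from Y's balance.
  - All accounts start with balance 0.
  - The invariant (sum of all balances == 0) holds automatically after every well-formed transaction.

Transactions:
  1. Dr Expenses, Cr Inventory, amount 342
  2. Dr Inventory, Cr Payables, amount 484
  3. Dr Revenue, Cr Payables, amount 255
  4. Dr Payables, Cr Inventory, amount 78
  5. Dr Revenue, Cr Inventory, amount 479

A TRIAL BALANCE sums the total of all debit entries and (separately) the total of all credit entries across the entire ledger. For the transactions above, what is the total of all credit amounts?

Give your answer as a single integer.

Txn 1: credit+=342
Txn 2: credit+=484
Txn 3: credit+=255
Txn 4: credit+=78
Txn 5: credit+=479
Total credits = 1638

Answer: 1638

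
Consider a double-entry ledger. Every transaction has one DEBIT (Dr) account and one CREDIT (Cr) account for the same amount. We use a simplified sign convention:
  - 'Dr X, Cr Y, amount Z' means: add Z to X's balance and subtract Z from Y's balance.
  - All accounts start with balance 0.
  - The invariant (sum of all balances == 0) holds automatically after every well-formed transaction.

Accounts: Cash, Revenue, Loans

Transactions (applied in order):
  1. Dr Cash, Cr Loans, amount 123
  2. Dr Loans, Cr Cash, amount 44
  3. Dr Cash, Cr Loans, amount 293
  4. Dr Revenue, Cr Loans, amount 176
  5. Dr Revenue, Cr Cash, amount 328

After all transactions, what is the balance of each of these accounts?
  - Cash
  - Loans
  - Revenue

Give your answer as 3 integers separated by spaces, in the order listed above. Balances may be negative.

After txn 1 (Dr Cash, Cr Loans, amount 123): Cash=123 Loans=-123
After txn 2 (Dr Loans, Cr Cash, amount 44): Cash=79 Loans=-79
After txn 3 (Dr Cash, Cr Loans, amount 293): Cash=372 Loans=-372
After txn 4 (Dr Revenue, Cr Loans, amount 176): Cash=372 Loans=-548 Revenue=176
After txn 5 (Dr Revenue, Cr Cash, amount 328): Cash=44 Loans=-548 Revenue=504

Answer: 44 -548 504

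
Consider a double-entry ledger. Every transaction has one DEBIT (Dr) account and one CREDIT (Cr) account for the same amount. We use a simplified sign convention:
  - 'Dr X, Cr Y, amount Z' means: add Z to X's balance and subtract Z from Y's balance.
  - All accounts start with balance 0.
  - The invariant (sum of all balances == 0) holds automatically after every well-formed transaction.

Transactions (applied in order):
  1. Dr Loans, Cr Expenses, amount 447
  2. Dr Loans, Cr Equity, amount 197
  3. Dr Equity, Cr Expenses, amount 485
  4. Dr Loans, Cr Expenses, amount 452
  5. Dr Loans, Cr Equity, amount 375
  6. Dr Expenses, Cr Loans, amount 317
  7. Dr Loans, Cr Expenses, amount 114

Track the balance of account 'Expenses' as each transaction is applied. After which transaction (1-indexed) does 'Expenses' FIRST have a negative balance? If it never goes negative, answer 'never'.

Answer: 1

Derivation:
After txn 1: Expenses=-447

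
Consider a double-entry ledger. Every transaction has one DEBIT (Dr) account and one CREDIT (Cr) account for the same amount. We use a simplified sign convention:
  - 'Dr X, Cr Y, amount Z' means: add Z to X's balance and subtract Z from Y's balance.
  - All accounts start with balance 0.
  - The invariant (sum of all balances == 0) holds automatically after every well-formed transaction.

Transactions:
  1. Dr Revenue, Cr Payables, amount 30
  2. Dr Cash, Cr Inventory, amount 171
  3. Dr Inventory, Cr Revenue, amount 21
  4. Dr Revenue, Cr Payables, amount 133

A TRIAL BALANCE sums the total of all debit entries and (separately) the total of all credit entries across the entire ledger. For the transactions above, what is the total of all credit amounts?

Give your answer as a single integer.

Txn 1: credit+=30
Txn 2: credit+=171
Txn 3: credit+=21
Txn 4: credit+=133
Total credits = 355

Answer: 355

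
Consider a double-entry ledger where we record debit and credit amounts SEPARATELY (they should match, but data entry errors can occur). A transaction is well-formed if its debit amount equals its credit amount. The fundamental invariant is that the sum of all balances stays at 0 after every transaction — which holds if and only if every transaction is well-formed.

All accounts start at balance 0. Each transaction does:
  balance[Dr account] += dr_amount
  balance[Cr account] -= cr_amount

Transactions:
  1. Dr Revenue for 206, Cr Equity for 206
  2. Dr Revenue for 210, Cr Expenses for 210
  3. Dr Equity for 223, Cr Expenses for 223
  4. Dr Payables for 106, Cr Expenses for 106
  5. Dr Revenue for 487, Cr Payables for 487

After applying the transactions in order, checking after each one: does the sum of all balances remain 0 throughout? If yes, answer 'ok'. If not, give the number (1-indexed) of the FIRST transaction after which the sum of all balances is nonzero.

After txn 1: dr=206 cr=206 sum_balances=0
After txn 2: dr=210 cr=210 sum_balances=0
After txn 3: dr=223 cr=223 sum_balances=0
After txn 4: dr=106 cr=106 sum_balances=0
After txn 5: dr=487 cr=487 sum_balances=0

Answer: ok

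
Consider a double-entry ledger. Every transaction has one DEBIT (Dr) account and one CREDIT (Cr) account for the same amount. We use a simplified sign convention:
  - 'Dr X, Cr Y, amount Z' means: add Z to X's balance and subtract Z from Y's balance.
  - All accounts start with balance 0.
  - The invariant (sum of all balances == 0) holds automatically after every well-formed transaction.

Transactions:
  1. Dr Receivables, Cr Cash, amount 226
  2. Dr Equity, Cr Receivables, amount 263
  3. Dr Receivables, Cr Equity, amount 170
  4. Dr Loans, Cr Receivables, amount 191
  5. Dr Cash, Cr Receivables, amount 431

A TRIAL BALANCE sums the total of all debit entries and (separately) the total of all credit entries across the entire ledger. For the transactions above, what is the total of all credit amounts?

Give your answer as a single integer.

Answer: 1281

Derivation:
Txn 1: credit+=226
Txn 2: credit+=263
Txn 3: credit+=170
Txn 4: credit+=191
Txn 5: credit+=431
Total credits = 1281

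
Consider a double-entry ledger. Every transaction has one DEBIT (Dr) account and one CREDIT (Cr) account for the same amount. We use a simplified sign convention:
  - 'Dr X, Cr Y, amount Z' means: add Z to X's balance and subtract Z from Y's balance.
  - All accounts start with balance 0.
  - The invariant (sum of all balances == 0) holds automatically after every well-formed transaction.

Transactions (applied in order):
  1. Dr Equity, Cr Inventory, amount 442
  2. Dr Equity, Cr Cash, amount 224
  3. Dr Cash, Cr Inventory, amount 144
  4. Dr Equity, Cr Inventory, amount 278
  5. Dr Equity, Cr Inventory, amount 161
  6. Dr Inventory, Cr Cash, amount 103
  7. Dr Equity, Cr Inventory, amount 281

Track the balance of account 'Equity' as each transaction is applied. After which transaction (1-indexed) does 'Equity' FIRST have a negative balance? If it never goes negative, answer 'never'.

After txn 1: Equity=442
After txn 2: Equity=666
After txn 3: Equity=666
After txn 4: Equity=944
After txn 5: Equity=1105
After txn 6: Equity=1105
After txn 7: Equity=1386

Answer: never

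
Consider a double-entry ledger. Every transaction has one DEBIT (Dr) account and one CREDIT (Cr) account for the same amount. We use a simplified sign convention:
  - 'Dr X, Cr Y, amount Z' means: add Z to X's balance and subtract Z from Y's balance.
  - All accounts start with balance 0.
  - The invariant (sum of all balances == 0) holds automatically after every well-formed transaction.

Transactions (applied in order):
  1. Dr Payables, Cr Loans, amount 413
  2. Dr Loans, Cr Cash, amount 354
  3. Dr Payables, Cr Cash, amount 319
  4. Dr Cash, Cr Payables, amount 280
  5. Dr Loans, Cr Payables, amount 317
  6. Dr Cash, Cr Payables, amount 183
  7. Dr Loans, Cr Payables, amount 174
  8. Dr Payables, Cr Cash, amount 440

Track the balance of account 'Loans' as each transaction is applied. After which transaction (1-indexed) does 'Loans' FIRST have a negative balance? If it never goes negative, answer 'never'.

Answer: 1

Derivation:
After txn 1: Loans=-413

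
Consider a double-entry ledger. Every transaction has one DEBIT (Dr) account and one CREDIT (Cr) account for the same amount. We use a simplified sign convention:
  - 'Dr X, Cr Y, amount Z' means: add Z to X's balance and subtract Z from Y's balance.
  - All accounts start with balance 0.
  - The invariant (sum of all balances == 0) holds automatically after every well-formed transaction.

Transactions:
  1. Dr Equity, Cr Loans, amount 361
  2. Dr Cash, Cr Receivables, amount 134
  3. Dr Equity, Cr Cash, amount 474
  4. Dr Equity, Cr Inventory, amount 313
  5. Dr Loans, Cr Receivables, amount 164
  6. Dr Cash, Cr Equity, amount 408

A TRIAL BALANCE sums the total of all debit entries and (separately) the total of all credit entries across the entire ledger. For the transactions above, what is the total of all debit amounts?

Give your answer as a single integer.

Txn 1: debit+=361
Txn 2: debit+=134
Txn 3: debit+=474
Txn 4: debit+=313
Txn 5: debit+=164
Txn 6: debit+=408
Total debits = 1854

Answer: 1854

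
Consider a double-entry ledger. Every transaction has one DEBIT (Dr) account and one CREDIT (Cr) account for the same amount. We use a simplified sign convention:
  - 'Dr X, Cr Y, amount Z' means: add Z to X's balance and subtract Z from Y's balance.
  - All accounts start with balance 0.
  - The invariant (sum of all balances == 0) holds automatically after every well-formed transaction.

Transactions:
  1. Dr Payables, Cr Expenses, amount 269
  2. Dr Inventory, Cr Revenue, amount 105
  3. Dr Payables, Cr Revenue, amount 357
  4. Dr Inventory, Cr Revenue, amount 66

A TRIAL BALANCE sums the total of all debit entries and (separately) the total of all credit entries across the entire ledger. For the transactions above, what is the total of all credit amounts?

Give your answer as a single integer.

Answer: 797

Derivation:
Txn 1: credit+=269
Txn 2: credit+=105
Txn 3: credit+=357
Txn 4: credit+=66
Total credits = 797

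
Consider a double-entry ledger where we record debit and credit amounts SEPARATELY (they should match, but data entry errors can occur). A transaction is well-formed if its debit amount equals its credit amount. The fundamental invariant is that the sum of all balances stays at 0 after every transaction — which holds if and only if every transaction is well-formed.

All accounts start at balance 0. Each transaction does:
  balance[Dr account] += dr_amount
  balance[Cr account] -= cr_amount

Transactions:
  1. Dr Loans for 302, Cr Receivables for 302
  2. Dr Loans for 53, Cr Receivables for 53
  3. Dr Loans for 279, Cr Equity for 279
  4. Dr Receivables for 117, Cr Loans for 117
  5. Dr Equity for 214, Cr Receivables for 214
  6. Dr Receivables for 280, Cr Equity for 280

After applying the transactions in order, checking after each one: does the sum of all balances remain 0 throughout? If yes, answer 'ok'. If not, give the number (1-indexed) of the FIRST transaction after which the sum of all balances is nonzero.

Answer: ok

Derivation:
After txn 1: dr=302 cr=302 sum_balances=0
After txn 2: dr=53 cr=53 sum_balances=0
After txn 3: dr=279 cr=279 sum_balances=0
After txn 4: dr=117 cr=117 sum_balances=0
After txn 5: dr=214 cr=214 sum_balances=0
After txn 6: dr=280 cr=280 sum_balances=0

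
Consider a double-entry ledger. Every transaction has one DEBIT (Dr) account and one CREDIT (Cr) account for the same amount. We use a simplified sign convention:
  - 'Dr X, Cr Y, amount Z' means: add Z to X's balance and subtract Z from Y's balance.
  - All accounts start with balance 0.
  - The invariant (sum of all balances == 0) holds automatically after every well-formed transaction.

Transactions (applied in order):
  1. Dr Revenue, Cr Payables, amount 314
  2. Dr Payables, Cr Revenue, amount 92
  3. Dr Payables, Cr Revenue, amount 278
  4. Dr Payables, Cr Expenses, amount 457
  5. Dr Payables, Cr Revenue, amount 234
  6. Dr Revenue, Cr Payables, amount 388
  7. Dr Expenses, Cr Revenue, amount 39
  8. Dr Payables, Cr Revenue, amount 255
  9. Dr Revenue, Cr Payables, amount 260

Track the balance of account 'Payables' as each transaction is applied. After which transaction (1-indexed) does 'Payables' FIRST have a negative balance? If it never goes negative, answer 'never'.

Answer: 1

Derivation:
After txn 1: Payables=-314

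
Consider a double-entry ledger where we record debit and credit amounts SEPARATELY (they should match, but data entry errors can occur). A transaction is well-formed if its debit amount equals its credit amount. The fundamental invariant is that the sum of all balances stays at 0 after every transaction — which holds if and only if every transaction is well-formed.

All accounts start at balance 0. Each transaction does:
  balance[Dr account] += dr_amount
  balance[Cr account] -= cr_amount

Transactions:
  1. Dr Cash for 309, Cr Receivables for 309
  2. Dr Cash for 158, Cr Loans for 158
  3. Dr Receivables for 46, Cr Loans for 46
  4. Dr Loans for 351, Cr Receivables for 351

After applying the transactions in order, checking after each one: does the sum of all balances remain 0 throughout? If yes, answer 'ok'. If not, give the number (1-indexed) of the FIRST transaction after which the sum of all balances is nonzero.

After txn 1: dr=309 cr=309 sum_balances=0
After txn 2: dr=158 cr=158 sum_balances=0
After txn 3: dr=46 cr=46 sum_balances=0
After txn 4: dr=351 cr=351 sum_balances=0

Answer: ok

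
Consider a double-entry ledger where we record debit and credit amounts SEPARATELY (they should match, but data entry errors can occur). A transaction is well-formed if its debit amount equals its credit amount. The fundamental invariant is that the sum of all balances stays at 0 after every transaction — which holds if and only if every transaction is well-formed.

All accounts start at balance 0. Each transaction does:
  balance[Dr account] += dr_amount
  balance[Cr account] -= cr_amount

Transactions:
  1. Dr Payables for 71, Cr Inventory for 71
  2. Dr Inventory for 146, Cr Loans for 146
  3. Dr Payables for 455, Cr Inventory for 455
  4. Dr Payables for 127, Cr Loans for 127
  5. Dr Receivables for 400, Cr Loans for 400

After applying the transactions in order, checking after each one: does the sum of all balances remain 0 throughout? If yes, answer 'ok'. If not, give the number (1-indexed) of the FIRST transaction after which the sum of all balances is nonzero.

After txn 1: dr=71 cr=71 sum_balances=0
After txn 2: dr=146 cr=146 sum_balances=0
After txn 3: dr=455 cr=455 sum_balances=0
After txn 4: dr=127 cr=127 sum_balances=0
After txn 5: dr=400 cr=400 sum_balances=0

Answer: ok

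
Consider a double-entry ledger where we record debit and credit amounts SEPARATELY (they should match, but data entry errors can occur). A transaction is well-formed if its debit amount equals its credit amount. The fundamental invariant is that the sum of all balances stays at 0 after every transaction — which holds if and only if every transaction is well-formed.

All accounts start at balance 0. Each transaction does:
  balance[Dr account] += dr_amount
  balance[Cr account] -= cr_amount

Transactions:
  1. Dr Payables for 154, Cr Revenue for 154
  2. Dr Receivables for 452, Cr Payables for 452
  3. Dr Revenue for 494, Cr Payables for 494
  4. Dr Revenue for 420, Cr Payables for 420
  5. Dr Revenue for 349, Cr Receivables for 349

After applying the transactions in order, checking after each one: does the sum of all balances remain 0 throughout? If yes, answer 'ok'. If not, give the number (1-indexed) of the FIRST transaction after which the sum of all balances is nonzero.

After txn 1: dr=154 cr=154 sum_balances=0
After txn 2: dr=452 cr=452 sum_balances=0
After txn 3: dr=494 cr=494 sum_balances=0
After txn 4: dr=420 cr=420 sum_balances=0
After txn 5: dr=349 cr=349 sum_balances=0

Answer: ok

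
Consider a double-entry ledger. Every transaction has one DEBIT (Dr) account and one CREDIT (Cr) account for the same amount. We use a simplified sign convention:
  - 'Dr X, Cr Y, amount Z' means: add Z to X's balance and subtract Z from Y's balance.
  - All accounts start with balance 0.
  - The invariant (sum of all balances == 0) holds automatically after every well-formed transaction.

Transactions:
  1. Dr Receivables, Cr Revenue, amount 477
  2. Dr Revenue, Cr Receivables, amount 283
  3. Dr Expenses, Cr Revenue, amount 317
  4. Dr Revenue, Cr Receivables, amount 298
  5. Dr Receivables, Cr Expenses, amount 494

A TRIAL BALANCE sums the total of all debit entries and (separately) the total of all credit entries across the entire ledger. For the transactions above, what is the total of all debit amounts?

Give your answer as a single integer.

Txn 1: debit+=477
Txn 2: debit+=283
Txn 3: debit+=317
Txn 4: debit+=298
Txn 5: debit+=494
Total debits = 1869

Answer: 1869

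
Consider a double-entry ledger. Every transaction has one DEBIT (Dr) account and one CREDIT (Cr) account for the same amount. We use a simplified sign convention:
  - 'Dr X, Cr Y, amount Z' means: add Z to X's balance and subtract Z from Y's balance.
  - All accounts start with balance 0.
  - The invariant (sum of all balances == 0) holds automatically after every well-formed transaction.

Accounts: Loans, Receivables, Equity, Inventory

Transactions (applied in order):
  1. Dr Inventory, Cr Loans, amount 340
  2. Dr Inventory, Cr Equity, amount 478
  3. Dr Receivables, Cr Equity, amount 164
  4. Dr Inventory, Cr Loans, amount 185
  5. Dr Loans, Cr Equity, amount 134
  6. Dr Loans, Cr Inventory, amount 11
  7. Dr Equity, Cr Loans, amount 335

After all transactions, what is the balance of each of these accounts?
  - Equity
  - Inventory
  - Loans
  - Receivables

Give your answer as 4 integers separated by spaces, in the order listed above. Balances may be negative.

Answer: -441 992 -715 164

Derivation:
After txn 1 (Dr Inventory, Cr Loans, amount 340): Inventory=340 Loans=-340
After txn 2 (Dr Inventory, Cr Equity, amount 478): Equity=-478 Inventory=818 Loans=-340
After txn 3 (Dr Receivables, Cr Equity, amount 164): Equity=-642 Inventory=818 Loans=-340 Receivables=164
After txn 4 (Dr Inventory, Cr Loans, amount 185): Equity=-642 Inventory=1003 Loans=-525 Receivables=164
After txn 5 (Dr Loans, Cr Equity, amount 134): Equity=-776 Inventory=1003 Loans=-391 Receivables=164
After txn 6 (Dr Loans, Cr Inventory, amount 11): Equity=-776 Inventory=992 Loans=-380 Receivables=164
After txn 7 (Dr Equity, Cr Loans, amount 335): Equity=-441 Inventory=992 Loans=-715 Receivables=164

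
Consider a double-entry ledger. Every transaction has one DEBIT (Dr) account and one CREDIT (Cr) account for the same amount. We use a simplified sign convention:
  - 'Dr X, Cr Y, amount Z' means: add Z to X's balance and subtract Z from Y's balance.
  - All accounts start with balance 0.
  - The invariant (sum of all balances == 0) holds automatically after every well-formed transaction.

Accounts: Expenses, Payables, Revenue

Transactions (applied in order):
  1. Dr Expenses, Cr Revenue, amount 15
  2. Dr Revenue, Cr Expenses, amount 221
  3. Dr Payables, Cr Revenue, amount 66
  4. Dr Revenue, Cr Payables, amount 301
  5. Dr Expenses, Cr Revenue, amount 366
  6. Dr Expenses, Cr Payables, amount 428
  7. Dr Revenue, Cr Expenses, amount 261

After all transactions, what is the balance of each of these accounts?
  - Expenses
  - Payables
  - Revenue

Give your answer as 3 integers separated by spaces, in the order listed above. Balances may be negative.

After txn 1 (Dr Expenses, Cr Revenue, amount 15): Expenses=15 Revenue=-15
After txn 2 (Dr Revenue, Cr Expenses, amount 221): Expenses=-206 Revenue=206
After txn 3 (Dr Payables, Cr Revenue, amount 66): Expenses=-206 Payables=66 Revenue=140
After txn 4 (Dr Revenue, Cr Payables, amount 301): Expenses=-206 Payables=-235 Revenue=441
After txn 5 (Dr Expenses, Cr Revenue, amount 366): Expenses=160 Payables=-235 Revenue=75
After txn 6 (Dr Expenses, Cr Payables, amount 428): Expenses=588 Payables=-663 Revenue=75
After txn 7 (Dr Revenue, Cr Expenses, amount 261): Expenses=327 Payables=-663 Revenue=336

Answer: 327 -663 336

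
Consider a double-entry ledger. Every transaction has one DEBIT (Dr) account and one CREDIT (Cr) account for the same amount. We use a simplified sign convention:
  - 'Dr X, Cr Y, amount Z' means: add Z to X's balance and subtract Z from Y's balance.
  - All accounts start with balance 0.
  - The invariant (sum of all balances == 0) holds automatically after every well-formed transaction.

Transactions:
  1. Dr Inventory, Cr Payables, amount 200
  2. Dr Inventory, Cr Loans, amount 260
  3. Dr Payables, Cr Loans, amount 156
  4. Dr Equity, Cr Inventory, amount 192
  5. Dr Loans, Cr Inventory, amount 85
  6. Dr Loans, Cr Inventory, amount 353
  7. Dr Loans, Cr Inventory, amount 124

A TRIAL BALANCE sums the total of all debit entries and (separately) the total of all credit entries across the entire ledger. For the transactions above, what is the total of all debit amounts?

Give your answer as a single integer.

Answer: 1370

Derivation:
Txn 1: debit+=200
Txn 2: debit+=260
Txn 3: debit+=156
Txn 4: debit+=192
Txn 5: debit+=85
Txn 6: debit+=353
Txn 7: debit+=124
Total debits = 1370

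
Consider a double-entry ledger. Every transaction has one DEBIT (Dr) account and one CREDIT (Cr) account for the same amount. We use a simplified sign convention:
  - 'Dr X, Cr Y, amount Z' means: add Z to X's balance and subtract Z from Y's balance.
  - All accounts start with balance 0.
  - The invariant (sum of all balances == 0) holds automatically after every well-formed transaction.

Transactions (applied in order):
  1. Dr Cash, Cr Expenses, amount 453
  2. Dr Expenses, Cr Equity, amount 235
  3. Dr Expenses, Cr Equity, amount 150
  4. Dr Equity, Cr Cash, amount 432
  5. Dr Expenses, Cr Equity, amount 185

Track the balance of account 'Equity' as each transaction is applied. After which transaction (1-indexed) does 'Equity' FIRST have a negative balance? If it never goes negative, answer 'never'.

Answer: 2

Derivation:
After txn 1: Equity=0
After txn 2: Equity=-235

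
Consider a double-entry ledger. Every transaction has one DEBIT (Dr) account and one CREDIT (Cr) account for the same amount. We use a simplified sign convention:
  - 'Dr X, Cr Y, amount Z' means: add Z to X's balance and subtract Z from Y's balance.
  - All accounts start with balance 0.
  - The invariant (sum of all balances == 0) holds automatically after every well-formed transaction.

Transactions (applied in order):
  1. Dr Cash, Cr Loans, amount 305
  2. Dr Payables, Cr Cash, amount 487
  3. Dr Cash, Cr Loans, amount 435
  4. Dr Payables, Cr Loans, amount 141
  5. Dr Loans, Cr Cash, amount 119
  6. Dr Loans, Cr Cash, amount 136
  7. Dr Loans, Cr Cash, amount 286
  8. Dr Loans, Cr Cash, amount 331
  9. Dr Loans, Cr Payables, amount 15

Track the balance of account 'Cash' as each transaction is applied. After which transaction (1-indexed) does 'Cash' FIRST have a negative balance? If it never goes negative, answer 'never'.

After txn 1: Cash=305
After txn 2: Cash=-182

Answer: 2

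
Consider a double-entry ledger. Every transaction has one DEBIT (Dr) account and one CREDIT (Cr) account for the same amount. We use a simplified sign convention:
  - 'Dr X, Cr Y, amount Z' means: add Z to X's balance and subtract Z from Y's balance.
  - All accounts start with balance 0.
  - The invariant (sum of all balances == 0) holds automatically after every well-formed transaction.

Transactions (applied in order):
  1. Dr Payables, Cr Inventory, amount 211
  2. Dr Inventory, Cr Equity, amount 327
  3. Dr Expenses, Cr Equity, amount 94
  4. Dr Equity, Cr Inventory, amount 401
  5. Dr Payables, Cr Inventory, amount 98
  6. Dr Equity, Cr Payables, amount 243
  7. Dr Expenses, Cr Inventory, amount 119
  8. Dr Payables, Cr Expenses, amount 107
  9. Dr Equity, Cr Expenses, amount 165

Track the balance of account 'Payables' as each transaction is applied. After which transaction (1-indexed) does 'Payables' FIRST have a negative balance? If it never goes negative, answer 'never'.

Answer: never

Derivation:
After txn 1: Payables=211
After txn 2: Payables=211
After txn 3: Payables=211
After txn 4: Payables=211
After txn 5: Payables=309
After txn 6: Payables=66
After txn 7: Payables=66
After txn 8: Payables=173
After txn 9: Payables=173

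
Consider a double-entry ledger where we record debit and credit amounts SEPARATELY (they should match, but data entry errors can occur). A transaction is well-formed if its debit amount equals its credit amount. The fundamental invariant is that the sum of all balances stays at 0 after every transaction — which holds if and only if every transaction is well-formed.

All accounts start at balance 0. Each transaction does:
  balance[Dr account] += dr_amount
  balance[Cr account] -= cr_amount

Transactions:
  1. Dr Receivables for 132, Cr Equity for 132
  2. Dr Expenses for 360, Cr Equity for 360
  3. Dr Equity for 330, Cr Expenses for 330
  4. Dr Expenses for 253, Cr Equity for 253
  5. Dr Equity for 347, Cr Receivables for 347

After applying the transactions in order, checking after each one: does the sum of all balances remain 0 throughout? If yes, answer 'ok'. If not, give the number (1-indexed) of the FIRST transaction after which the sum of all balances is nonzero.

Answer: ok

Derivation:
After txn 1: dr=132 cr=132 sum_balances=0
After txn 2: dr=360 cr=360 sum_balances=0
After txn 3: dr=330 cr=330 sum_balances=0
After txn 4: dr=253 cr=253 sum_balances=0
After txn 5: dr=347 cr=347 sum_balances=0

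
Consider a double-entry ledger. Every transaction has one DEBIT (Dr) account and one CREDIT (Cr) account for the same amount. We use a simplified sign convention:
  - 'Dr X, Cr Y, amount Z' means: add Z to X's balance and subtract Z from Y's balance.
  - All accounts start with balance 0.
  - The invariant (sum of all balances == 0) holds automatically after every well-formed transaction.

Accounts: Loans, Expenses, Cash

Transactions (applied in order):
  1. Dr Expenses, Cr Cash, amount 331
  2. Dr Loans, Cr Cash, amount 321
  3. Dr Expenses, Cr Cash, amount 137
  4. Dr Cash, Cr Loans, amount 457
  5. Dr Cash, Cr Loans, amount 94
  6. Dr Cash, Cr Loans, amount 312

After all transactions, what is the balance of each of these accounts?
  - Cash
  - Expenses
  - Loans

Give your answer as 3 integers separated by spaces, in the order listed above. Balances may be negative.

Answer: 74 468 -542

Derivation:
After txn 1 (Dr Expenses, Cr Cash, amount 331): Cash=-331 Expenses=331
After txn 2 (Dr Loans, Cr Cash, amount 321): Cash=-652 Expenses=331 Loans=321
After txn 3 (Dr Expenses, Cr Cash, amount 137): Cash=-789 Expenses=468 Loans=321
After txn 4 (Dr Cash, Cr Loans, amount 457): Cash=-332 Expenses=468 Loans=-136
After txn 5 (Dr Cash, Cr Loans, amount 94): Cash=-238 Expenses=468 Loans=-230
After txn 6 (Dr Cash, Cr Loans, amount 312): Cash=74 Expenses=468 Loans=-542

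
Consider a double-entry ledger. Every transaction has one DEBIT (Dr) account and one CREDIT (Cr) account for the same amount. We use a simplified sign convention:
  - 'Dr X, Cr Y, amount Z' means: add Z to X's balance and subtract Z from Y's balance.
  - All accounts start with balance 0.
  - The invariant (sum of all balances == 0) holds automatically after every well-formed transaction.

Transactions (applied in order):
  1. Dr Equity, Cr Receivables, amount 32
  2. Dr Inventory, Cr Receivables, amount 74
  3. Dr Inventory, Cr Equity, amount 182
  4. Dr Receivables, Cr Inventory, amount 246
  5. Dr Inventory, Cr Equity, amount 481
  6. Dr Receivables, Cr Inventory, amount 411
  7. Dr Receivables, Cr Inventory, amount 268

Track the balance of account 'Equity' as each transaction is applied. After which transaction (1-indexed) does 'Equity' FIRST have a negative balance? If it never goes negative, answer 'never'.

Answer: 3

Derivation:
After txn 1: Equity=32
After txn 2: Equity=32
After txn 3: Equity=-150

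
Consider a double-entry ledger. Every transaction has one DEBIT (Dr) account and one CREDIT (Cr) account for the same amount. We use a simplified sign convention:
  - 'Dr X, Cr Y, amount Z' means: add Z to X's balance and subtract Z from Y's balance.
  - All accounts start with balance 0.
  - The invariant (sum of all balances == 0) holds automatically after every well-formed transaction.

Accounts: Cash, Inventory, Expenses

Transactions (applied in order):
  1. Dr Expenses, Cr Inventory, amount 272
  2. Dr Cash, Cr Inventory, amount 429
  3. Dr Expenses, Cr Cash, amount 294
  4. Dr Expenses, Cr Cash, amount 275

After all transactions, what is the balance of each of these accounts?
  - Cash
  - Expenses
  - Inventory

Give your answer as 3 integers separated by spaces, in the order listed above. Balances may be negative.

After txn 1 (Dr Expenses, Cr Inventory, amount 272): Expenses=272 Inventory=-272
After txn 2 (Dr Cash, Cr Inventory, amount 429): Cash=429 Expenses=272 Inventory=-701
After txn 3 (Dr Expenses, Cr Cash, amount 294): Cash=135 Expenses=566 Inventory=-701
After txn 4 (Dr Expenses, Cr Cash, amount 275): Cash=-140 Expenses=841 Inventory=-701

Answer: -140 841 -701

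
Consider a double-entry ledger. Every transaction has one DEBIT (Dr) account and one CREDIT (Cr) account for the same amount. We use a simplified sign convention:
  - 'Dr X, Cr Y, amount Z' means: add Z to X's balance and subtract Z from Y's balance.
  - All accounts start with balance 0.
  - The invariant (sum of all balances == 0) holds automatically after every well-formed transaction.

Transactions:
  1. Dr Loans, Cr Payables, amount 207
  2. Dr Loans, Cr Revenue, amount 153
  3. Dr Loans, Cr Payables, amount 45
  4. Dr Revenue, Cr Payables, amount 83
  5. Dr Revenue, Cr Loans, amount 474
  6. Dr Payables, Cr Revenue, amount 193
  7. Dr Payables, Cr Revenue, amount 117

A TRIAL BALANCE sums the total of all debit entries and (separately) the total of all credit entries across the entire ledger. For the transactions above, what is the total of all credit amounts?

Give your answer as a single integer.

Txn 1: credit+=207
Txn 2: credit+=153
Txn 3: credit+=45
Txn 4: credit+=83
Txn 5: credit+=474
Txn 6: credit+=193
Txn 7: credit+=117
Total credits = 1272

Answer: 1272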